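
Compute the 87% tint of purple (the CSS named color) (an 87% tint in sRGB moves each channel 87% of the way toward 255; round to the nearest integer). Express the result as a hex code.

#EEDEEE

CSS purple is rgb(128, 0, 128).
Lerp each channel 87% toward 255:
  R: 128 + 110.49 = 238.49 → 238
  G: 0 + 221.85 = 221.85 → 222
  B: 128 + 110.49 = 238.49 → 238
rgb(238, 222, 238) = #EEDEEE.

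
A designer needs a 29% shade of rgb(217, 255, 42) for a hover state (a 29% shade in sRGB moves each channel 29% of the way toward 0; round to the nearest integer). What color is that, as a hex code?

#9ab51e

Per channel, c → c + 0.29(0 − c):
  R: 217 + 0.29×(0−217) = 217 − 62.93 = 154.07 → 154
  G: 255 − 73.95 = 181.05 → 181
  B: 42 − 12.18 = 29.82 → 30
rgb(154, 181, 30) = #9ab51e.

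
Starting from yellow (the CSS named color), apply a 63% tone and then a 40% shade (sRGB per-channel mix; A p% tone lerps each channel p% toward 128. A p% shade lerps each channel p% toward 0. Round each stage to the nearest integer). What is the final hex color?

#696931

CSS yellow is rgb(255, 255, 0).
Lerp each channel 63% toward 128:
  R: 255 + 0.63×(128−255) = 255 − 80.01 = 174.99 → 175
  G: 255 + 0.63×(128−255) = 255 − 80.01 = 174.99 → 175
  B: 0 + 0.63×(128−0) = 0 + 80.64 = 80.64 → 81
After the tone: rgb(175, 175, 81) = #afaf51.
A 40% shade moves each channel 40% toward 0:
  R: 175 + 0.4×(0−175) = 175 − 70 = 105 → 105
  G: 175 − 70 = 105 → 105
  B: 81 − 32.4 = 48.6 → 49
rgb(105, 105, 49) = #696931.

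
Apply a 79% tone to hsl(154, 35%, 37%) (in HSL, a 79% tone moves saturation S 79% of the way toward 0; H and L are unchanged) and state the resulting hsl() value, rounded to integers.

hsl(154, 7%, 37%)

S moves 79% from 35 toward 0: 35 − 27.65 = 7.35 → 7.
H and L are unchanged.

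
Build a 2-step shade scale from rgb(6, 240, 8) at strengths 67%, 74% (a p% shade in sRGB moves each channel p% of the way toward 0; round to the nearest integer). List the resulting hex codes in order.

67%: (6 − 4.02 = 1.98→2, 240 − 160.8 = 79.2→79, 8 − 5.36 = 2.64→3) → #024F03
74%: (6 − 4.44 = 1.56→2, 240 − 177.6 = 62.4→62, 8 − 5.92 = 2.08→2) → #023E02

#024F03, #023E02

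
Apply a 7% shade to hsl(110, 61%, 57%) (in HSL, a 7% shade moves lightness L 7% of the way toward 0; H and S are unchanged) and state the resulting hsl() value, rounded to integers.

L moves 7% from 57 toward 0: 57 − 3.99 = 53.01 → 53.
H and S are unchanged.

hsl(110, 61%, 53%)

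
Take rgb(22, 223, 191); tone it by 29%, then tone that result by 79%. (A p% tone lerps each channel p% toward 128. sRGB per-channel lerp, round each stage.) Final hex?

#708E89

A 29% tone moves each channel 29% toward 128:
  R: 22 + 30.74 = 52.74 → 53
  G: 223 + 0.29×(128−223) = 223 − 27.55 = 195.45 → 195
  B: 191 + 0.29×(128−191) = 191 − 18.27 = 172.73 → 173
After the tone: rgb(53, 195, 173) = #35C3AD.
A 79% tone moves each channel 79% toward 128:
  R: 53 + 0.79×(128−53) = 53 + 59.25 = 112.25 → 112
  G: 195 + 0.79×(128−195) = 195 − 52.93 = 142.07 → 142
  B: 173 + 0.79×(128−173) = 173 − 35.55 = 137.45 → 137
rgb(112, 142, 137) = #708E89.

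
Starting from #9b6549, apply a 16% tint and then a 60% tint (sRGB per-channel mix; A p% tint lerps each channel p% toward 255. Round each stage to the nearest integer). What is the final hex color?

#ddcbc2

#9b6549 is rgb(155, 101, 73).
Per channel, c → c + 0.16(255 − c):
  R: 155 + 0.16×(255−155) = 155 + 16 = 171 → 171
  G: 101 + 0.16×(255−101) = 101 + 24.64 = 125.64 → 126
  B: 73 + 0.16×(255−73) = 73 + 29.12 = 102.12 → 102
After the tint: rgb(171, 126, 102) = #ab7e66.
Per channel, c → c + 0.6(255 − c):
  R: 171 + 50.4 = 221.4 → 221
  G: 126 + 77.4 = 203.4 → 203
  B: 102 + 0.6×(255−102) = 102 + 91.8 = 193.8 → 194
rgb(221, 203, 194) = #ddcbc2.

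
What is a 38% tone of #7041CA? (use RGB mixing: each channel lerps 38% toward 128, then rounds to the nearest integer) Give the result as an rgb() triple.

rgb(118, 89, 174)

#7041CA is rgb(112, 65, 202).
A 38% tone moves each channel 38% toward 128:
  R: 112 + 0.38×(128−112) = 112 + 6.08 = 118.08 → 118
  G: 65 + 0.38×(128−65) = 65 + 23.94 = 88.94 → 89
  B: 202 − 28.12 = 173.88 → 174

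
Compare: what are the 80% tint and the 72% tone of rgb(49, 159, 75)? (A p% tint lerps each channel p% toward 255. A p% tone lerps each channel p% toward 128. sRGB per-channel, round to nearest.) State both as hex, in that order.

80% tint:
  R: 49 + 164.8 = 213.8 → 214
  G: 159 + 0.8×(255−159) = 159 + 76.8 = 235.8 → 236
  B: 75 + 0.8×(255−75) = 75 + 144 = 219 → 219
  → #D6ECDB
72% tone:
  R: 49 + 0.72×(128−49) = 49 + 56.88 = 105.88 → 106
  G: 159 − 22.32 = 136.68 → 137
  B: 75 + 0.72×(128−75) = 75 + 38.16 = 113.16 → 113
  → #6A8971

#D6ECDB, #6A8971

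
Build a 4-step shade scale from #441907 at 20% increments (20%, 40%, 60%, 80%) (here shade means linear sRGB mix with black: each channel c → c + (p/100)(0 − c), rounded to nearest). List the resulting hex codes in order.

#361406, #290F04, #1B0A03, #0E0501

#441907 is rgb(68, 25, 7).
20%: (68 − 13.6 = 54.4→54, 25 − 5 = 20→20, 7 − 1.4 = 5.6→6) → #361406
40%: (68 − 27.2 = 40.8→41, 25 − 10 = 15→15, 7 − 2.8 = 4.2→4) → #290F04
60%: (68 − 40.8 = 27.2→27, 25 − 15 = 10→10, 7 − 4.2 = 2.8→3) → #1B0A03
80%: (68 − 54.4 = 13.6→14, 25 − 20 = 5→5, 7 − 5.6 = 1.4→1) → #0E0501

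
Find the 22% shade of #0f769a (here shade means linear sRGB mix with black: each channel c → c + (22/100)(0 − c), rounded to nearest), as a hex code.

#0f769a is rgb(15, 118, 154).
Lerp each channel 22% toward 0:
  R: 15 + 0.22×(0−15) = 15 − 3.3 = 11.7 → 12
  G: 118 − 25.96 = 92.04 → 92
  B: 154 + 0.22×(0−154) = 154 − 33.88 = 120.12 → 120
rgb(12, 92, 120) = #0c5c78.

#0c5c78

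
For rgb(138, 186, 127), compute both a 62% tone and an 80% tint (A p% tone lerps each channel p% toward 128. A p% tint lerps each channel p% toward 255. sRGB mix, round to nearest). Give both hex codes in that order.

#849680, #E8F1E5

62% tone:
  R: 138 − 6.2 = 131.8 → 132
  G: 186 − 35.96 = 150.04 → 150
  B: 127 + 0.62×(128−127) = 127 + 0.62 = 127.62 → 128
  → #849680
80% tint:
  R: 138 + 0.8×(255−138) = 138 + 93.6 = 231.6 → 232
  G: 186 + 55.2 = 241.2 → 241
  B: 127 + 0.8×(255−127) = 127 + 102.4 = 229.4 → 229
  → #E8F1E5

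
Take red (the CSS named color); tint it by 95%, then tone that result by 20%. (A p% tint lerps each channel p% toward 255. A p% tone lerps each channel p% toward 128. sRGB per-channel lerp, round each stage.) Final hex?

CSS red is rgb(255, 0, 0).
Per channel, c → c + 0.95(255 − c):
  R: 255 + 0.95×(255−255) = 255 + 0 = 255 → 255
  G: 0 + 242.25 = 242.25 → 242
  B: 0 + 0.95×(255−0) = 0 + 242.25 = 242.25 → 242
After the tint: rgb(255, 242, 242) = #fff2f2.
Per channel, c → c + 0.2(128 − c):
  R: 255 + 0.2×(128−255) = 255 − 25.4 = 229.6 → 230
  G: 242 + 0.2×(128−242) = 242 − 22.8 = 219.2 → 219
  B: 242 − 22.8 = 219.2 → 219
rgb(230, 219, 219) = #e6dbdb.

#e6dbdb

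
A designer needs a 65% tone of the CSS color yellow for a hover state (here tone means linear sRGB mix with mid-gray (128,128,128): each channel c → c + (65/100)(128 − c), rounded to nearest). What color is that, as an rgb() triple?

CSS yellow is rgb(255, 255, 0).
Per channel, c → c + 0.65(128 − c):
  R: 255 + 0.65×(128−255) = 255 − 82.55 = 172.45 → 172
  G: 255 + 0.65×(128−255) = 255 − 82.55 = 172.45 → 172
  B: 0 + 83.2 = 83.2 → 83

rgb(172, 172, 83)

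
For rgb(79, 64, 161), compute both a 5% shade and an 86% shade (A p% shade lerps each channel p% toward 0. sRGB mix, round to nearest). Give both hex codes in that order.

5% shade:
  R: 79 − 3.95 = 75.05 → 75
  G: 64 + 0.05×(0−64) = 64 − 3.2 = 60.8 → 61
  B: 161 + 0.05×(0−161) = 161 − 8.05 = 152.95 → 153
  → #4B3D99
86% shade:
  R: 79 + 0.86×(0−79) = 79 − 67.94 = 11.06 → 11
  G: 64 + 0.86×(0−64) = 64 − 55.04 = 8.96 → 9
  B: 161 + 0.86×(0−161) = 161 − 138.46 = 22.54 → 23
  → #0B0917

#4B3D99, #0B0917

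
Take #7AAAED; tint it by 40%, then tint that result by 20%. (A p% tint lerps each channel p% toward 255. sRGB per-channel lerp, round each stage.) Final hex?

#BFD6F6

#7AAAED is rgb(122, 170, 237).
A 40% tint moves each channel 40% toward 255:
  R: 122 + 53.2 = 175.2 → 175
  G: 170 + 0.4×(255−170) = 170 + 34 = 204 → 204
  B: 237 + 0.4×(255−237) = 237 + 7.2 = 244.2 → 244
After the tint: rgb(175, 204, 244) = #AFCCF4.
A 20% tint moves each channel 20% toward 255:
  R: 175 + 0.2×(255−175) = 175 + 16 = 191 → 191
  G: 204 + 0.2×(255−204) = 204 + 10.2 = 214.2 → 214
  B: 244 + 0.2×(255−244) = 244 + 2.2 = 246.2 → 246
rgb(191, 214, 246) = #BFD6F6.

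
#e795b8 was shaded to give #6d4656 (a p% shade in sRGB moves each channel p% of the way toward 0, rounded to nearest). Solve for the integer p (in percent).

53%

#e795b8 is rgb(231, 149, 184); #6d4656 is rgb(109, 70, 86).
On the R channel (widest range): 109 ≈ 231 + (p/100)(0 − 231), so p ≈ 100×(109 − 231)/(0 − 231) = -12200/-231 = 52.81.
p = 53 reproduces all three channels after rounding.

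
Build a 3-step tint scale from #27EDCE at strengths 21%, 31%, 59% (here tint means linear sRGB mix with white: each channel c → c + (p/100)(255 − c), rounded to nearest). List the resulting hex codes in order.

#54F1D8, #6AF3DD, #A6F8EB

#27EDCE is rgb(39, 237, 206).
21%: (39 + 45.36 = 84.36→84, 237 + 3.78 = 240.78→241, 206 + 10.29 = 216.29→216) → #54F1D8
31%: (39 + 66.96 = 105.96→106, 237 + 5.58 = 242.58→243, 206 + 15.19 = 221.19→221) → #6AF3DD
59%: (39 + 127.44 = 166.44→166, 237 + 10.62 = 247.62→248, 206 + 28.91 = 234.91→235) → #A6F8EB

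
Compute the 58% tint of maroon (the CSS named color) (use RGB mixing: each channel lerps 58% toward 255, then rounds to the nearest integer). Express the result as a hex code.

CSS maroon is rgb(128, 0, 0).
A 58% tint moves each channel 58% toward 255:
  R: 128 + 0.58×(255−128) = 128 + 73.66 = 201.66 → 202
  G: 0 + 0.58×(255−0) = 0 + 147.9 = 147.9 → 148
  B: 0 + 0.58×(255−0) = 0 + 147.9 = 147.9 → 148
rgb(202, 148, 148) = #CA9494.

#CA9494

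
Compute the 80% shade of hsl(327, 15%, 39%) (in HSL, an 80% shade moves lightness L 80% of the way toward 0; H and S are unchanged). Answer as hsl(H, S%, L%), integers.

hsl(327, 15%, 8%)

L moves 80% from 39 toward 0: 39 − 31.2 = 7.8 → 8.
H and S are unchanged.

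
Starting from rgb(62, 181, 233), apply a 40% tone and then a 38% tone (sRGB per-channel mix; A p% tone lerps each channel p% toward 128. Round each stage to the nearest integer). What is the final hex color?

#6794a7

A 40% tone moves each channel 40% toward 128:
  R: 62 + 0.4×(128−62) = 62 + 26.4 = 88.4 → 88
  G: 181 + 0.4×(128−181) = 181 − 21.2 = 159.8 → 160
  B: 233 + 0.4×(128−233) = 233 − 42 = 191 → 191
After the tone: rgb(88, 160, 191) = #58a0bf.
Lerp each channel 38% toward 128:
  R: 88 + 0.38×(128−88) = 88 + 15.2 = 103.2 → 103
  G: 160 + 0.38×(128−160) = 160 − 12.16 = 147.84 → 148
  B: 191 + 0.38×(128−191) = 191 − 23.94 = 167.06 → 167
rgb(103, 148, 167) = #6794a7.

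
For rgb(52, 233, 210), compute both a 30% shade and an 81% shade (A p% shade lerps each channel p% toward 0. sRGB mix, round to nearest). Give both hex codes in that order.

30% shade:
  R: 52 + 0.3×(0−52) = 52 − 15.6 = 36.4 → 36
  G: 233 − 69.9 = 163.1 → 163
  B: 210 + 0.3×(0−210) = 210 − 63 = 147 → 147
  → #24A393
81% shade:
  R: 52 + 0.81×(0−52) = 52 − 42.12 = 9.88 → 10
  G: 233 − 188.73 = 44.27 → 44
  B: 210 + 0.81×(0−210) = 210 − 170.1 = 39.9 → 40
  → #0A2C28

#24A393, #0A2C28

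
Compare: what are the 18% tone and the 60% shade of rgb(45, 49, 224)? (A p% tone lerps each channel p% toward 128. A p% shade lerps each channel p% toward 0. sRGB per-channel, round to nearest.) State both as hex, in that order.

#3C3FCF, #12145A

18% tone:
  R: 45 + 0.18×(128−45) = 45 + 14.94 = 59.94 → 60
  G: 49 + 14.22 = 63.22 → 63
  B: 224 + 0.18×(128−224) = 224 − 17.28 = 206.72 → 207
  → #3C3FCF
60% shade:
  R: 45 + 0.6×(0−45) = 45 − 27 = 18 → 18
  G: 49 + 0.6×(0−49) = 49 − 29.4 = 19.6 → 20
  B: 224 + 0.6×(0−224) = 224 − 134.4 = 89.6 → 90
  → #12145A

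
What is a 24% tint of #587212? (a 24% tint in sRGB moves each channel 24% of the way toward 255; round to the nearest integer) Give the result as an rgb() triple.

#587212 is rgb(88, 114, 18).
Lerp each channel 24% toward 255:
  R: 88 + 0.24×(255−88) = 88 + 40.08 = 128.08 → 128
  G: 114 + 33.84 = 147.84 → 148
  B: 18 + 56.88 = 74.88 → 75

rgb(128, 148, 75)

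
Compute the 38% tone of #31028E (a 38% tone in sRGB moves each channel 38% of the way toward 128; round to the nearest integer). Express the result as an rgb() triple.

#31028E is rgb(49, 2, 142).
Per channel, c → c + 0.38(128 − c):
  R: 49 + 0.38×(128−49) = 49 + 30.02 = 79.02 → 79
  G: 2 + 47.88 = 49.88 → 50
  B: 142 − 5.32 = 136.68 → 137

rgb(79, 50, 137)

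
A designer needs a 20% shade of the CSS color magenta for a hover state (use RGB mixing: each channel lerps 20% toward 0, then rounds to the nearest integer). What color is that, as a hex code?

#cc00cc

CSS magenta is rgb(255, 0, 255).
A 20% shade moves each channel 20% toward 0:
  R: 255 + 0.2×(0−255) = 255 − 51 = 204 → 204
  G: 0 + 0 = 0 → 0
  B: 255 + 0.2×(0−255) = 255 − 51 = 204 → 204
rgb(204, 0, 204) = #cc00cc.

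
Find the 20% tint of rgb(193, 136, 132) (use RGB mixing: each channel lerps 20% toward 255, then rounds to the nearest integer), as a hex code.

A 20% tint moves each channel 20% toward 255:
  R: 193 + 0.2×(255−193) = 193 + 12.4 = 205.4 → 205
  G: 136 + 0.2×(255−136) = 136 + 23.8 = 159.8 → 160
  B: 132 + 24.6 = 156.6 → 157
rgb(205, 160, 157) = #cda09d.

#cda09d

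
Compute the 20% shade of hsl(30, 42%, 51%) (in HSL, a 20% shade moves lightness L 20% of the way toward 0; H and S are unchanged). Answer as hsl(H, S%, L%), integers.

hsl(30, 42%, 41%)

L moves 20% from 51 toward 0: 51 − 10.2 = 40.8 → 41.
H and S are unchanged.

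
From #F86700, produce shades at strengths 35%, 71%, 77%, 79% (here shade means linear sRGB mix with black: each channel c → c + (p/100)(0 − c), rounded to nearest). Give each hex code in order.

#F86700 is rgb(248, 103, 0).
35%: (248 − 86.8 = 161.2→161, 103 − 36.05 = 66.95→67, 0→0) → #A14300
71%: (248 − 176.08 = 71.92→72, 103 − 73.13 = 29.87→30, 0→0) → #481E00
77%: (248 − 190.96 = 57.04→57, 103 − 79.31 = 23.69→24, 0→0) → #391800
79%: (248 − 195.92 = 52.08→52, 103 − 81.37 = 21.63→22, 0→0) → #341600

#A14300, #481E00, #391800, #341600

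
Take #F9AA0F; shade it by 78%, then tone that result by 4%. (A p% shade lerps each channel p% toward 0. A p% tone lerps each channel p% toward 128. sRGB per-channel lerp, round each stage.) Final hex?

#F9AA0F is rgb(249, 170, 15).
Lerp each channel 78% toward 0:
  R: 249 + 0.78×(0−249) = 249 − 194.22 = 54.78 → 55
  G: 170 + 0.78×(0−170) = 170 − 132.6 = 37.4 → 37
  B: 15 + 0.78×(0−15) = 15 − 11.7 = 3.3 → 3
After the shade: rgb(55, 37, 3) = #372503.
Lerp each channel 4% toward 128:
  R: 55 + 2.92 = 57.92 → 58
  G: 37 + 0.04×(128−37) = 37 + 3.64 = 40.64 → 41
  B: 3 + 0.04×(128−3) = 3 + 5 = 8 → 8
rgb(58, 41, 8) = #3A2908.

#3A2908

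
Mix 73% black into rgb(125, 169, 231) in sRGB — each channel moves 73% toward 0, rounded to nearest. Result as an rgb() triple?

Lerp each channel 73% toward 0:
  R: 125 + 0.73×(0−125) = 125 − 91.25 = 33.75 → 34
  G: 169 + 0.73×(0−169) = 169 − 123.37 = 45.63 → 46
  B: 231 + 0.73×(0−231) = 231 − 168.63 = 62.37 → 62

rgb(34, 46, 62)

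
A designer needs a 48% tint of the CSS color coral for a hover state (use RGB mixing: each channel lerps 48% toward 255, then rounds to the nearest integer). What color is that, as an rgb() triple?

rgb(255, 188, 164)

CSS coral is rgb(255, 127, 80).
Per channel, c → c + 0.48(255 − c):
  R: 255 + 0 = 255 → 255
  G: 127 + 61.44 = 188.44 → 188
  B: 80 + 84 = 164 → 164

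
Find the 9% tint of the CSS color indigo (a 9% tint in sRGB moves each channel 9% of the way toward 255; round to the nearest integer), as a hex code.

#5b178d

CSS indigo is rgb(75, 0, 130).
Per channel, c → c + 0.09(255 − c):
  R: 75 + 16.2 = 91.2 → 91
  G: 0 + 0.09×(255−0) = 0 + 22.95 = 22.95 → 23
  B: 130 + 0.09×(255−130) = 130 + 11.25 = 141.25 → 141
rgb(91, 23, 141) = #5b178d.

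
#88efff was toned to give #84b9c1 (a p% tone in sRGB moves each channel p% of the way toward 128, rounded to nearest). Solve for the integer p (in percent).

49%

#88efff is rgb(136, 239, 255); #84b9c1 is rgb(132, 185, 193).
On the B channel (widest range): 193 ≈ 255 + (p/100)(128 − 255), so p ≈ 100×(193 − 255)/(128 − 255) = -6200/-127 = 48.82.
p = 49 reproduces all three channels after rounding.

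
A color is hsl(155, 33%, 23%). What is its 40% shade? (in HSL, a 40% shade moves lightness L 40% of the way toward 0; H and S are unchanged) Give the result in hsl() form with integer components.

hsl(155, 33%, 14%)

L moves 40% from 23 toward 0: 23 − 9.2 = 13.8 → 14.
H and S are unchanged.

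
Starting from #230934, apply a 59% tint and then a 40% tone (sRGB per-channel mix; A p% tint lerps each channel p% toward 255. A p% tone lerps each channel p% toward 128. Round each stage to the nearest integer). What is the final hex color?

#230934 is rgb(35, 9, 52).
Per channel, c → c + 0.59(255 − c):
  R: 35 + 129.8 = 164.8 → 165
  G: 9 + 0.59×(255−9) = 9 + 145.14 = 154.14 → 154
  B: 52 + 119.77 = 171.77 → 172
After the tint: rgb(165, 154, 172) = #a59aac.
Lerp each channel 40% toward 128:
  R: 165 − 14.8 = 150.2 → 150
  G: 154 + 0.4×(128−154) = 154 − 10.4 = 143.6 → 144
  B: 172 − 17.6 = 154.4 → 154
rgb(150, 144, 154) = #96909a.

#96909a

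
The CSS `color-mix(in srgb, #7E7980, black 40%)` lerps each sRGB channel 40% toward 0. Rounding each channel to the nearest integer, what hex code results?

#7E7980 is rgb(126, 121, 128).
Per channel, c → c + 0.4(0 − c):
  R: 126 + 0.4×(0−126) = 126 − 50.4 = 75.6 → 76
  G: 121 + 0.4×(0−121) = 121 − 48.4 = 72.6 → 73
  B: 128 − 51.2 = 76.8 → 77
rgb(76, 73, 77) = #4C494D.

#4C494D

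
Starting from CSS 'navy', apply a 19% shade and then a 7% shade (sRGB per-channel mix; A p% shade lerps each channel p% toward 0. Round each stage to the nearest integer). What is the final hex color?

CSS navy is rgb(0, 0, 128).
A 19% shade moves each channel 19% toward 0:
  R: 0 + 0 = 0 → 0
  G: 0 + 0 = 0 → 0
  B: 128 + 0.19×(0−128) = 128 − 24.32 = 103.68 → 104
After the shade: rgb(0, 0, 104) = #000068.
A 7% shade moves each channel 7% toward 0:
  R: 0 + 0 = 0 → 0
  G: 0 + 0 = 0 → 0
  B: 104 + 0.07×(0−104) = 104 − 7.28 = 96.72 → 97
rgb(0, 0, 97) = #000061.

#000061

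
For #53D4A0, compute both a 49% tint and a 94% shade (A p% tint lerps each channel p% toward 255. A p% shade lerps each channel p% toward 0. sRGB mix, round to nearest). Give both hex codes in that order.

#A7E9CF, #050D0A

#53D4A0 is rgb(83, 212, 160).
49% tint:
  R: 83 + 0.49×(255−83) = 83 + 84.28 = 167.28 → 167
  G: 212 + 0.49×(255−212) = 212 + 21.07 = 233.07 → 233
  B: 160 + 46.55 = 206.55 → 207
  → #A7E9CF
94% shade:
  R: 83 + 0.94×(0−83) = 83 − 78.02 = 4.98 → 5
  G: 212 + 0.94×(0−212) = 212 − 199.28 = 12.72 → 13
  B: 160 + 0.94×(0−160) = 160 − 150.4 = 9.6 → 10
  → #050D0A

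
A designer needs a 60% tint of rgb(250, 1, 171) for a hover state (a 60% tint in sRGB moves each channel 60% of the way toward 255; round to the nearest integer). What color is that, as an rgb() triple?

Per channel, c → c + 0.6(255 − c):
  R: 250 + 3 = 253 → 253
  G: 1 + 152.4 = 153.4 → 153
  B: 171 + 0.6×(255−171) = 171 + 50.4 = 221.4 → 221

rgb(253, 153, 221)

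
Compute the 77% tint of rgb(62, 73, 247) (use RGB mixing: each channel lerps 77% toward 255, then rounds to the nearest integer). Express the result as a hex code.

#d3d5fd

Per channel, c → c + 0.77(255 − c):
  R: 62 + 148.61 = 210.61 → 211
  G: 73 + 0.77×(255−73) = 73 + 140.14 = 213.14 → 213
  B: 247 + 0.77×(255−247) = 247 + 6.16 = 253.16 → 253
rgb(211, 213, 253) = #d3d5fd.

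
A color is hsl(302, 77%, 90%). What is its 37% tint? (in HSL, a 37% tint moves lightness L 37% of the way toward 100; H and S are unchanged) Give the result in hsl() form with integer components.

hsl(302, 77%, 94%)

L moves 37% from 90 toward 100: 90 + 3.7 = 93.7 → 94.
H and S are unchanged.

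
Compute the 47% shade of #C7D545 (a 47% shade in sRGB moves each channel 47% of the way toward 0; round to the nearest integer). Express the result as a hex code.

#C7D545 is rgb(199, 213, 69).
Lerp each channel 47% toward 0:
  R: 199 − 93.53 = 105.47 → 105
  G: 213 − 100.11 = 112.89 → 113
  B: 69 + 0.47×(0−69) = 69 − 32.43 = 36.57 → 37
rgb(105, 113, 37) = #697125.

#697125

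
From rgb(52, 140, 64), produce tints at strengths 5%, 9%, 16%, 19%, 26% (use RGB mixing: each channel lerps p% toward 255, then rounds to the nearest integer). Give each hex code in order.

5%: (52 + 10.15 = 62.15→62, 140 + 5.75 = 145.75→146, 64 + 9.55 = 73.55→74) → #3e924a
9%: (52 + 18.27 = 70.27→70, 140 + 10.35 = 150.35→150, 64 + 17.19 = 81.19→81) → #469651
16%: (52 + 32.48 = 84.48→84, 140 + 18.4 = 158.4→158, 64 + 30.56 = 94.56→95) → #549e5f
19%: (52 + 38.57 = 90.57→91, 140 + 21.85 = 161.85→162, 64 + 36.29 = 100.29→100) → #5ba264
26%: (52 + 52.78 = 104.78→105, 140 + 29.9 = 169.9→170, 64 + 49.66 = 113.66→114) → #69aa72

#3e924a, #469651, #549e5f, #5ba264, #69aa72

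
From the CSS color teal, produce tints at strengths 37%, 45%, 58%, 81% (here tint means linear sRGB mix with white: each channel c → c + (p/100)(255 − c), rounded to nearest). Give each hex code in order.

#5EAFAF, #73B9B9, #94CACA, #CFE7E7

CSS teal is rgb(0, 128, 128).
37%: (0 + 94.35 = 94.35→94, 128 + 46.99 = 174.99→175, 128 + 46.99 = 174.99→175) → #5EAFAF
45%: (0 + 114.75 = 114.75→115, 128 + 57.15 = 185.15→185, 128 + 57.15 = 185.15→185) → #73B9B9
58%: (0 + 147.9 = 147.9→148, 128 + 73.66 = 201.66→202, 128 + 73.66 = 201.66→202) → #94CACA
81%: (0 + 206.55 = 206.55→207, 128 + 102.87 = 230.87→231, 128 + 102.87 = 230.87→231) → #CFE7E7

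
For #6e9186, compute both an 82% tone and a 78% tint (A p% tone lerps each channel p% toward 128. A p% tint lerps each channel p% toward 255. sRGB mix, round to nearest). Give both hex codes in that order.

#7d8381, #dfe7e4

#6e9186 is rgb(110, 145, 134).
82% tone:
  R: 110 + 14.76 = 124.76 → 125
  G: 145 + 0.82×(128−145) = 145 − 13.94 = 131.06 → 131
  B: 134 − 4.92 = 129.08 → 129
  → #7d8381
78% tint:
  R: 110 + 0.78×(255−110) = 110 + 113.1 = 223.1 → 223
  G: 145 + 85.8 = 230.8 → 231
  B: 134 + 0.78×(255−134) = 134 + 94.38 = 228.38 → 228
  → #dfe7e4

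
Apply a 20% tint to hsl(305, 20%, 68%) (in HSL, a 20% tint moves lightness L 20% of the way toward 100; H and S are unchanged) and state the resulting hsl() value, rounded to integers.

L moves 20% from 68 toward 100: 68 + 6.4 = 74.4 → 74.
H and S are unchanged.

hsl(305, 20%, 74%)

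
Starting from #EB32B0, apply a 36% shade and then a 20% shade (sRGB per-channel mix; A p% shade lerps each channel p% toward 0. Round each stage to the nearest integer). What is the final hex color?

#EB32B0 is rgb(235, 50, 176).
Per channel, c → c + 0.36(0 − c):
  R: 235 + 0.36×(0−235) = 235 − 84.6 = 150.4 → 150
  G: 50 + 0.36×(0−50) = 50 − 18 = 32 → 32
  B: 176 + 0.36×(0−176) = 176 − 63.36 = 112.64 → 113
After the shade: rgb(150, 32, 113) = #962071.
Lerp each channel 20% toward 0:
  R: 150 + 0.2×(0−150) = 150 − 30 = 120 → 120
  G: 32 + 0.2×(0−32) = 32 − 6.4 = 25.6 → 26
  B: 113 + 0.2×(0−113) = 113 − 22.6 = 90.4 → 90
rgb(120, 26, 90) = #781A5A.

#781A5A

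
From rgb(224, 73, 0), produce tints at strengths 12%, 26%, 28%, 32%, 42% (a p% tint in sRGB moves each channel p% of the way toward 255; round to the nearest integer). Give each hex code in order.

12%: (224 + 3.72 = 227.72→228, 73 + 21.84 = 94.84→95, 0 + 30.6 = 30.6→31) → #E45F1F
26%: (224 + 8.06 = 232.06→232, 73 + 47.32 = 120.32→120, 0 + 66.3 = 66.3→66) → #E87842
28%: (224 + 8.68 = 232.68→233, 73 + 50.96 = 123.96→124, 0 + 71.4 = 71.4→71) → #E97C47
32%: (224 + 9.92 = 233.92→234, 73 + 58.24 = 131.24→131, 0 + 81.6 = 81.6→82) → #EA8352
42%: (224 + 13.02 = 237.02→237, 73 + 76.44 = 149.44→149, 0 + 107.1 = 107.1→107) → #ED956B

#E45F1F, #E87842, #E97C47, #EA8352, #ED956B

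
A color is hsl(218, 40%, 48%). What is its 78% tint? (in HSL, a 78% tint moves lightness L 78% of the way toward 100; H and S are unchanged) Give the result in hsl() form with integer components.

hsl(218, 40%, 89%)

L moves 78% from 48 toward 100: 48 + 40.56 = 88.56 → 89.
H and S are unchanged.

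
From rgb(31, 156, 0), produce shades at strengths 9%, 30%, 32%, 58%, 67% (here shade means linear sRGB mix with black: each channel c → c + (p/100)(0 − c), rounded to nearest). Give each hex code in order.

#1C8E00, #166D00, #156A00, #0D4200, #0A3300

9%: (31 − 2.79 = 28.21→28, 156 − 14.04 = 141.96→142, 0→0) → #1C8E00
30%: (31 − 9.3 = 21.7→22, 156 − 46.8 = 109.2→109, 0→0) → #166D00
32%: (31 − 9.92 = 21.08→21, 156 − 49.92 = 106.08→106, 0→0) → #156A00
58%: (31 − 17.98 = 13.02→13, 156 − 90.48 = 65.52→66, 0→0) → #0D4200
67%: (31 − 20.77 = 10.23→10, 156 − 104.52 = 51.48→51, 0→0) → #0A3300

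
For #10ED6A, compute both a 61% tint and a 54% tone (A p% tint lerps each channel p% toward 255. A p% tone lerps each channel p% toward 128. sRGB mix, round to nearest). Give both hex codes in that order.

#A2F8C5, #4CB276

#10ED6A is rgb(16, 237, 106).
61% tint:
  R: 16 + 145.79 = 161.79 → 162
  G: 237 + 0.61×(255−237) = 237 + 10.98 = 247.98 → 248
  B: 106 + 0.61×(255−106) = 106 + 90.89 = 196.89 → 197
  → #A2F8C5
54% tone:
  R: 16 + 0.54×(128−16) = 16 + 60.48 = 76.48 → 76
  G: 237 − 58.86 = 178.14 → 178
  B: 106 + 11.88 = 117.88 → 118
  → #4CB276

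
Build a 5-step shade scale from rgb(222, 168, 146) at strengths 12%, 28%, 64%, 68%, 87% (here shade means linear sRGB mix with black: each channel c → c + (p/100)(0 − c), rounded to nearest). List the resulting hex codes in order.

12%: (222 − 26.64 = 195.36→195, 168 − 20.16 = 147.84→148, 146 − 17.52 = 128.48→128) → #C39480
28%: (222 − 62.16 = 159.84→160, 168 − 47.04 = 120.96→121, 146 − 40.88 = 105.12→105) → #A07969
64%: (222 − 142.08 = 79.92→80, 168 − 107.52 = 60.48→60, 146 − 93.44 = 52.56→53) → #503C35
68%: (222 − 150.96 = 71.04→71, 168 − 114.24 = 53.76→54, 146 − 99.28 = 46.72→47) → #47362F
87%: (222 − 193.14 = 28.86→29, 168 − 146.16 = 21.84→22, 146 − 127.02 = 18.98→19) → #1D1613

#C39480, #A07969, #503C35, #47362F, #1D1613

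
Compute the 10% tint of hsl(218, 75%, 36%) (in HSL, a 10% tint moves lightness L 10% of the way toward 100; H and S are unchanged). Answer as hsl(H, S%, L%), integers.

hsl(218, 75%, 42%)

L moves 10% from 36 toward 100: 36 + 6.4 = 42.4 → 42.
H and S are unchanged.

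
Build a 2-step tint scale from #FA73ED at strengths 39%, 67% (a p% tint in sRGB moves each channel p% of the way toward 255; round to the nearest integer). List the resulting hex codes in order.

#FCAAF4, #FDD1F9

#FA73ED is rgb(250, 115, 237).
39%: (250 + 1.95 = 251.95→252, 115 + 54.6 = 169.6→170, 237 + 7.02 = 244.02→244) → #FCAAF4
67%: (250 + 3.35 = 253.35→253, 115 + 93.8 = 208.8→209, 237 + 12.06 = 249.06→249) → #FDD1F9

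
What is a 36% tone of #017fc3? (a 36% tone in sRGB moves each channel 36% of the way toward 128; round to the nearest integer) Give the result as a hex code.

#2f7fab

#017fc3 is rgb(1, 127, 195).
A 36% tone moves each channel 36% toward 128:
  R: 1 + 45.72 = 46.72 → 47
  G: 127 + 0.36×(128−127) = 127 + 0.36 = 127.36 → 127
  B: 195 + 0.36×(128−195) = 195 − 24.12 = 170.88 → 171
rgb(47, 127, 171) = #2f7fab.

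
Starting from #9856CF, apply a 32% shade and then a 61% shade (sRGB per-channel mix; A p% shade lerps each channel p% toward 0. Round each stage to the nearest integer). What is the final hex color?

#9856CF is rgb(152, 86, 207).
A 32% shade moves each channel 32% toward 0:
  R: 152 − 48.64 = 103.36 → 103
  G: 86 + 0.32×(0−86) = 86 − 27.52 = 58.48 → 58
  B: 207 + 0.32×(0−207) = 207 − 66.24 = 140.76 → 141
After the shade: rgb(103, 58, 141) = #673A8D.
A 61% shade moves each channel 61% toward 0:
  R: 103 + 0.61×(0−103) = 103 − 62.83 = 40.17 → 40
  G: 58 − 35.38 = 22.62 → 23
  B: 141 + 0.61×(0−141) = 141 − 86.01 = 54.99 → 55
rgb(40, 23, 55) = #281737.

#281737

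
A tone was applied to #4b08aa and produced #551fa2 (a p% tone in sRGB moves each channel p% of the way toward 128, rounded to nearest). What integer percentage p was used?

19%

#4b08aa is rgb(75, 8, 170); #551fa2 is rgb(85, 31, 162).
On the G channel (widest range): 31 ≈ 8 + (p/100)(128 − 8), so p ≈ 100×(31 − 8)/(128 − 8) = 2300/120 = 19.17.
p = 19 reproduces all three channels after rounding.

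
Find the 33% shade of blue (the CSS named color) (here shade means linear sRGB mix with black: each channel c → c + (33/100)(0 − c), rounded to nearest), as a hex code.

CSS blue is rgb(0, 0, 255).
Per channel, c → c + 0.33(0 − c):
  R: 0 + 0 = 0 → 0
  G: 0 + 0 = 0 → 0
  B: 255 − 84.15 = 170.85 → 171
rgb(0, 0, 171) = #0000AB.

#0000AB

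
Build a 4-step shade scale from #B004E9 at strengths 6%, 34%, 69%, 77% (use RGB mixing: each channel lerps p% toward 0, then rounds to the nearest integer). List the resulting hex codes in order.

#B004E9 is rgb(176, 4, 233).
6%: (176 − 10.56 = 165.44→165, 4→4, 233 − 13.98 = 219.02→219) → #A504DB
34%: (176 − 59.84 = 116.16→116, 4 − 1.36 = 2.64→3, 233 − 79.22 = 153.78→154) → #74039A
69%: (176 − 121.44 = 54.56→55, 4 − 2.76 = 1.24→1, 233 − 160.77 = 72.23→72) → #370148
77%: (176 − 135.52 = 40.48→40, 4 − 3.08 = 0.92→1, 233 − 179.41 = 53.59→54) → #280136

#A504DB, #74039A, #370148, #280136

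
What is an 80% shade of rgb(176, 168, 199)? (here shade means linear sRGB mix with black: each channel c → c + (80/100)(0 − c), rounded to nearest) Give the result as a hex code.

#232228

Per channel, c → c + 0.8(0 − c):
  R: 176 − 140.8 = 35.2 → 35
  G: 168 + 0.8×(0−168) = 168 − 134.4 = 33.6 → 34
  B: 199 − 159.2 = 39.8 → 40
rgb(35, 34, 40) = #232228.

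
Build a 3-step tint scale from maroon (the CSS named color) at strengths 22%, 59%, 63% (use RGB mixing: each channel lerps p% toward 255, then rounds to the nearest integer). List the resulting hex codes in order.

#9C3838, #CB9696, #D0A1A1

CSS maroon is rgb(128, 0, 0).
22%: (128 + 27.94 = 155.94→156, 0 + 56.1 = 56.1→56, 0 + 56.1 = 56.1→56) → #9C3838
59%: (128 + 74.93 = 202.93→203, 0 + 150.45 = 150.45→150, 0 + 150.45 = 150.45→150) → #CB9696
63%: (128 + 80.01 = 208.01→208, 0 + 160.65 = 160.65→161, 0 + 160.65 = 160.65→161) → #D0A1A1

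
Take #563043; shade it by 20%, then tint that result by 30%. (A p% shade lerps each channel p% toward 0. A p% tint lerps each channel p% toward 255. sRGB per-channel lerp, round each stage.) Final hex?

#7d6772

#563043 is rgb(86, 48, 67).
A 20% shade moves each channel 20% toward 0:
  R: 86 + 0.2×(0−86) = 86 − 17.2 = 68.8 → 69
  G: 48 + 0.2×(0−48) = 48 − 9.6 = 38.4 → 38
  B: 67 − 13.4 = 53.6 → 54
After the shade: rgb(69, 38, 54) = #452636.
Lerp each channel 30% toward 255:
  R: 69 + 0.3×(255−69) = 69 + 55.8 = 124.8 → 125
  G: 38 + 0.3×(255−38) = 38 + 65.1 = 103.1 → 103
  B: 54 + 60.3 = 114.3 → 114
rgb(125, 103, 114) = #7d6772.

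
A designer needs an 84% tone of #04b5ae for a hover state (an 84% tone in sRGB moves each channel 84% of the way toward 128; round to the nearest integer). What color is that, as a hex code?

#04b5ae is rgb(4, 181, 174).
Per channel, c → c + 0.84(128 − c):
  R: 4 + 104.16 = 108.16 → 108
  G: 181 − 44.52 = 136.48 → 136
  B: 174 + 0.84×(128−174) = 174 − 38.64 = 135.36 → 135
rgb(108, 136, 135) = #6c8887.

#6c8887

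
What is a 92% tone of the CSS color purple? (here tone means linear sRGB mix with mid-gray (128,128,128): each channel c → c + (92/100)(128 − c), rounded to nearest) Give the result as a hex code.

#807680

CSS purple is rgb(128, 0, 128).
A 92% tone moves each channel 92% toward 128:
  R: 128 + 0 = 128 → 128
  G: 0 + 0.92×(128−0) = 0 + 117.76 = 117.76 → 118
  B: 128 + 0.92×(128−128) = 128 + 0 = 128 → 128
rgb(128, 118, 128) = #807680.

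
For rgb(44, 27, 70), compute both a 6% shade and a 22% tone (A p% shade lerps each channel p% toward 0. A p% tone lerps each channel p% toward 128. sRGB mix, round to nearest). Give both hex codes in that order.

#291942, #3E3153

6% shade:
  R: 44 − 2.64 = 41.36 → 41
  G: 27 − 1.62 = 25.38 → 25
  B: 70 + 0.06×(0−70) = 70 − 4.2 = 65.8 → 66
  → #291942
22% tone:
  R: 44 + 0.22×(128−44) = 44 + 18.48 = 62.48 → 62
  G: 27 + 0.22×(128−27) = 27 + 22.22 = 49.22 → 49
  B: 70 + 0.22×(128−70) = 70 + 12.76 = 82.76 → 83
  → #3E3153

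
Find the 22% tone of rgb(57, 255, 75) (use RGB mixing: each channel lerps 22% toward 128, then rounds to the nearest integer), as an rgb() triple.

Per channel, c → c + 0.22(128 − c):
  R: 57 + 0.22×(128−57) = 57 + 15.62 = 72.62 → 73
  G: 255 + 0.22×(128−255) = 255 − 27.94 = 227.06 → 227
  B: 75 + 0.22×(128−75) = 75 + 11.66 = 86.66 → 87

rgb(73, 227, 87)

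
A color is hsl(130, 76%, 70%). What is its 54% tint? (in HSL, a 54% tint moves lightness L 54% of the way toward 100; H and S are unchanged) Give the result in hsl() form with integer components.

hsl(130, 76%, 86%)

L moves 54% from 70 toward 100: 70 + 16.2 = 86.2 → 86.
H and S are unchanged.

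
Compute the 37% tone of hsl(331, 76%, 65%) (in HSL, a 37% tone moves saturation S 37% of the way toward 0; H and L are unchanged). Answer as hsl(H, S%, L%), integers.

S moves 37% from 76 toward 0: 76 − 28.12 = 47.88 → 48.
H and L are unchanged.

hsl(331, 48%, 65%)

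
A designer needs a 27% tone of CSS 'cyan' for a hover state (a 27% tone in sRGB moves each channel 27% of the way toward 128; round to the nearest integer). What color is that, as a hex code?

#23dddd

CSS cyan is rgb(0, 255, 255).
A 27% tone moves each channel 27% toward 128:
  R: 0 + 0.27×(128−0) = 0 + 34.56 = 34.56 → 35
  G: 255 + 0.27×(128−255) = 255 − 34.29 = 220.71 → 221
  B: 255 − 34.29 = 220.71 → 221
rgb(35, 221, 221) = #23dddd.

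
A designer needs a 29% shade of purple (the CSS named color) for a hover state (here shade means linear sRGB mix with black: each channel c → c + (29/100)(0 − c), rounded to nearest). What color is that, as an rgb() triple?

rgb(91, 0, 91)

CSS purple is rgb(128, 0, 128).
Per channel, c → c + 0.29(0 − c):
  R: 128 − 37.12 = 90.88 → 91
  G: 0 + 0 = 0 → 0
  B: 128 + 0.29×(0−128) = 128 − 37.12 = 90.88 → 91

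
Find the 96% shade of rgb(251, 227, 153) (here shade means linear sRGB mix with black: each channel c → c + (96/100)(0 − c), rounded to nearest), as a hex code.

#0A0906

Lerp each channel 96% toward 0:
  R: 251 − 240.96 = 10.04 → 10
  G: 227 + 0.96×(0−227) = 227 − 217.92 = 9.08 → 9
  B: 153 + 0.96×(0−153) = 153 − 146.88 = 6.12 → 6
rgb(10, 9, 6) = #0A0906.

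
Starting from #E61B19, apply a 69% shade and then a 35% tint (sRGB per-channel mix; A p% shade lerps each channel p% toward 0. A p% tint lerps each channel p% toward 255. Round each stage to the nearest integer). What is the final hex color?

#E61B19 is rgb(230, 27, 25).
Per channel, c → c + 0.69(0 − c):
  R: 230 + 0.69×(0−230) = 230 − 158.7 = 71.3 → 71
  G: 27 + 0.69×(0−27) = 27 − 18.63 = 8.37 → 8
  B: 25 − 17.25 = 7.75 → 8
After the shade: rgb(71, 8, 8) = #470808.
Per channel, c → c + 0.35(255 − c):
  R: 71 + 64.4 = 135.4 → 135
  G: 8 + 0.35×(255−8) = 8 + 86.45 = 94.45 → 94
  B: 8 + 0.35×(255−8) = 8 + 86.45 = 94.45 → 94
rgb(135, 94, 94) = #875E5E.

#875E5E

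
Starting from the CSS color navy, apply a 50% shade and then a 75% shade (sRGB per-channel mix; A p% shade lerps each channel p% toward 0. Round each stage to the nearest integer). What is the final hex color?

#000010

CSS navy is rgb(0, 0, 128).
A 50% shade moves each channel 50% toward 0:
  R: 0 + 0 = 0 → 0
  G: 0 + 0.5×(0−0) = 0 + 0 = 0 → 0
  B: 128 + 0.5×(0−128) = 128 − 64 = 64 → 64
After the shade: rgb(0, 0, 64) = #000040.
Lerp each channel 75% toward 0:
  R: 0 + 0.75×(0−0) = 0 + 0 = 0 → 0
  G: 0 + 0 = 0 → 0
  B: 64 + 0.75×(0−64) = 64 − 48 = 16 → 16
rgb(0, 0, 16) = #000010.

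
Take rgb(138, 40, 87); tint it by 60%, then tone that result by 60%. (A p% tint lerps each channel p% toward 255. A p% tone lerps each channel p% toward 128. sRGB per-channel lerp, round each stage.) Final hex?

Lerp each channel 60% toward 255:
  R: 138 + 0.6×(255−138) = 138 + 70.2 = 208.2 → 208
  G: 40 + 0.6×(255−40) = 40 + 129 = 169 → 169
  B: 87 + 0.6×(255−87) = 87 + 100.8 = 187.8 → 188
After the tint: rgb(208, 169, 188) = #d0a9bc.
Per channel, c → c + 0.6(128 − c):
  R: 208 − 48 = 160 → 160
  G: 169 + 0.6×(128−169) = 169 − 24.6 = 144.4 → 144
  B: 188 + 0.6×(128−188) = 188 − 36 = 152 → 152
rgb(160, 144, 152) = #a09098.

#a09098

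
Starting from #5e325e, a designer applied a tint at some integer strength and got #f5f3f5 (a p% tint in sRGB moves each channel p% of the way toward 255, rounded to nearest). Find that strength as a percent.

#5e325e is rgb(94, 50, 94); #f5f3f5 is rgb(245, 243, 245).
On the G channel (widest range): 243 ≈ 50 + (p/100)(255 − 50), so p ≈ 100×(243 − 50)/(255 − 50) = 19300/205 = 94.15.
p = 94 reproduces all three channels after rounding.

94%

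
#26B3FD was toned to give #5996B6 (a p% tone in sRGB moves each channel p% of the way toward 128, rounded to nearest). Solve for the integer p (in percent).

#26B3FD is rgb(38, 179, 253); #5996B6 is rgb(89, 150, 182).
On the B channel (widest range): 182 ≈ 253 + (p/100)(128 − 253), so p ≈ 100×(182 − 253)/(128 − 253) = -7100/-125 = 56.80.
p = 57 reproduces all three channels after rounding.

57%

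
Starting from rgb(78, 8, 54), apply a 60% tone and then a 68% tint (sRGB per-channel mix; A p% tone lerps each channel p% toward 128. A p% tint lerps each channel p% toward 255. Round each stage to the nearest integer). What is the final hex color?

#d0c7cd

Lerp each channel 60% toward 128:
  R: 78 + 0.6×(128−78) = 78 + 30 = 108 → 108
  G: 8 + 0.6×(128−8) = 8 + 72 = 80 → 80
  B: 54 + 0.6×(128−54) = 54 + 44.4 = 98.4 → 98
After the tone: rgb(108, 80, 98) = #6c5062.
Lerp each channel 68% toward 255:
  R: 108 + 99.96 = 207.96 → 208
  G: 80 + 119 = 199 → 199
  B: 98 + 106.76 = 204.76 → 205
rgb(208, 199, 205) = #d0c7cd.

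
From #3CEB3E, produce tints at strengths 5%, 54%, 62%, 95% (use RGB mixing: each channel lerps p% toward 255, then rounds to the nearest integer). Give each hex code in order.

#3CEB3E is rgb(60, 235, 62).
5%: (60 + 9.75 = 69.75→70, 235 + 1 = 236→236, 62 + 9.65 = 71.65→72) → #46EC48
54%: (60 + 105.3 = 165.3→165, 235 + 10.8 = 245.8→246, 62 + 104.22 = 166.22→166) → #A5F6A6
62%: (60 + 120.9 = 180.9→181, 235 + 12.4 = 247.4→247, 62 + 119.66 = 181.66→182) → #B5F7B6
95%: (60 + 185.25 = 245.25→245, 235 + 19 = 254→254, 62 + 183.35 = 245.35→245) → #F5FEF5

#46EC48, #A5F6A6, #B5F7B6, #F5FEF5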